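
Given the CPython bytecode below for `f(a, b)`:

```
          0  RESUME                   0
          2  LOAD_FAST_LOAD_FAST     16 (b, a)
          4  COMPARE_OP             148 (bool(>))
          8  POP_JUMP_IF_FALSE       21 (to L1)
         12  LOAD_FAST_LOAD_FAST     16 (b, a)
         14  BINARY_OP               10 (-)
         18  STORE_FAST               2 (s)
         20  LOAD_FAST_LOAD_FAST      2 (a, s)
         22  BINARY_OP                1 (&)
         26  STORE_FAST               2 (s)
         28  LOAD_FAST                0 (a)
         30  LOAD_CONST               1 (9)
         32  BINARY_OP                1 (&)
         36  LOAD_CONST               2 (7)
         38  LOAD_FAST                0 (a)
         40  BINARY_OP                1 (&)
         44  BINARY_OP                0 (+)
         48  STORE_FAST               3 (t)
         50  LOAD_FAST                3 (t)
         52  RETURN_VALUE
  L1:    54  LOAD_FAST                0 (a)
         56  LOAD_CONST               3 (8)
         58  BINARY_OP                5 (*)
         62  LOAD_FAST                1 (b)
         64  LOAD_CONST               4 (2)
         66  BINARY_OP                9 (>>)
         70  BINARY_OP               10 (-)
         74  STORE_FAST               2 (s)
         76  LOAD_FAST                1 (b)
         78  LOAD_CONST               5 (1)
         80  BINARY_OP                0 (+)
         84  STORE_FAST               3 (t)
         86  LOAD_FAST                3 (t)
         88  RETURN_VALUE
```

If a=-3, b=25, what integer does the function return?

LOAD_FAST_LOAD_FAST b,a → push 25,-3. Stack: [25, -3]
COMPARE_OP bool(>) → 25 vs -3 = True. Stack: [True]
POP_JUMP_IF_FALSE → pop True; no jump. Stack: []
LOAD_FAST_LOAD_FAST b,a → push 25,-3. Stack: [25, -3]
BINARY_OP - → 25 - -3 = 28. Stack: [28]
STORE_FAST s → s=28. Stack: []
LOAD_FAST_LOAD_FAST a,s → push -3,28. Stack: [-3, 28]
BINARY_OP & → -3 & 28 = 28. Stack: [28]
STORE_FAST s → s=28. Stack: []
LOAD_FAST a → push -3. Stack: [-3]
LOAD_CONST → push 9. Stack: [-3, 9]
BINARY_OP & → -3 & 9 = 9. Stack: [9]
LOAD_CONST → push 7. Stack: [9, 7]
LOAD_FAST a → push -3. Stack: [9, 7, -3]
BINARY_OP & → 7 & -3 = 5. Stack: [9, 5]
BINARY_OP + → 9 + 5 = 14. Stack: [14]
STORE_FAST t → t=14. Stack: []
LOAD_FAST t → push 14. Stack: [14]
RETURN_VALUE → return 14.

14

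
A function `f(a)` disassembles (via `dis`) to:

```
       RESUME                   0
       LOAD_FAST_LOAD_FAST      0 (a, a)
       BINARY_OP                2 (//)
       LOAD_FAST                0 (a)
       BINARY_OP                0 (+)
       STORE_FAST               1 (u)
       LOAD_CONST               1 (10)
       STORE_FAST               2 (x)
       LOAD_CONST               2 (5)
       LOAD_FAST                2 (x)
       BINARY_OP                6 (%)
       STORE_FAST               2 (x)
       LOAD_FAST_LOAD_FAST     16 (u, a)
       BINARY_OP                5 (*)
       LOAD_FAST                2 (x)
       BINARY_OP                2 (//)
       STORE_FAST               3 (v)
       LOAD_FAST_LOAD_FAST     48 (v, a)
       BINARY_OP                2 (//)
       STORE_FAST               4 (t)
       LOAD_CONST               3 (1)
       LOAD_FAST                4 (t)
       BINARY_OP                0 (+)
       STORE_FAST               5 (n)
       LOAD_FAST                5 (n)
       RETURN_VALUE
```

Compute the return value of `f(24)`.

LOAD_FAST_LOAD_FAST a,a → push 24,24. Stack: [24, 24]
BINARY_OP // → 24 // 24 = 1. Stack: [1]
LOAD_FAST a → push 24. Stack: [1, 24]
BINARY_OP + → 1 + 24 = 25. Stack: [25]
STORE_FAST u → u=25. Stack: []
LOAD_CONST → push 10. Stack: [10]
STORE_FAST x → x=10. Stack: []
LOAD_CONST → push 5. Stack: [5]
LOAD_FAST x → push 10. Stack: [5, 10]
BINARY_OP % → 5 % 10 = 5. Stack: [5]
STORE_FAST x → x=5. Stack: []
LOAD_FAST_LOAD_FAST u,a → push 25,24. Stack: [25, 24]
BINARY_OP * → 25 * 24 = 600. Stack: [600]
LOAD_FAST x → push 5. Stack: [600, 5]
BINARY_OP // → 600 // 5 = 120. Stack: [120]
STORE_FAST v → v=120. Stack: []
LOAD_FAST_LOAD_FAST v,a → push 120,24. Stack: [120, 24]
BINARY_OP // → 120 // 24 = 5. Stack: [5]
STORE_FAST t → t=5. Stack: []
LOAD_CONST → push 1. Stack: [1]
LOAD_FAST t → push 5. Stack: [1, 5]
BINARY_OP + → 1 + 5 = 6. Stack: [6]
STORE_FAST n → n=6. Stack: []
LOAD_FAST n → push 6. Stack: [6]
RETURN_VALUE → return 6.

6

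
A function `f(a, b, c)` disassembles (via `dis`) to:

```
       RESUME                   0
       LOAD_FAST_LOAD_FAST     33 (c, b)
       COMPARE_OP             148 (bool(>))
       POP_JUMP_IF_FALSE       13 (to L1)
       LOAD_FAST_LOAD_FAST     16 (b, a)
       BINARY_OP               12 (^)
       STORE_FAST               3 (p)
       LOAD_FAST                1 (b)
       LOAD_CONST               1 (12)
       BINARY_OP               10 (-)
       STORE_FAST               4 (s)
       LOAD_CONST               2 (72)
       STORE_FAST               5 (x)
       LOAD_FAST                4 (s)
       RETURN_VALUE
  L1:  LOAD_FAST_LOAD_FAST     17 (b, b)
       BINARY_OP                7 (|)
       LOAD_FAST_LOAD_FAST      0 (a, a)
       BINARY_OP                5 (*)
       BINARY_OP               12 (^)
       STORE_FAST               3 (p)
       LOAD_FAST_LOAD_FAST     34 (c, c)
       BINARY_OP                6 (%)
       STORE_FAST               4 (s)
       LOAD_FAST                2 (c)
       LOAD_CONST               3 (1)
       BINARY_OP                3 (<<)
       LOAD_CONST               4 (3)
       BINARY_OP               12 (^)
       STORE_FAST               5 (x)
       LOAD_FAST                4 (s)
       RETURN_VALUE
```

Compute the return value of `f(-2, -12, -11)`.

-24

LOAD_FAST_LOAD_FAST c,b → push -11,-12. Stack: [-11, -12]
COMPARE_OP bool(>) → -11 vs -12 = True. Stack: [True]
POP_JUMP_IF_FALSE → pop True; no jump. Stack: []
LOAD_FAST_LOAD_FAST b,a → push -12,-2. Stack: [-12, -2]
BINARY_OP ^ → -12 ^ -2 = 10. Stack: [10]
STORE_FAST p → p=10. Stack: []
LOAD_FAST b → push -12. Stack: [-12]
LOAD_CONST → push 12. Stack: [-12, 12]
BINARY_OP - → -12 - 12 = -24. Stack: [-24]
STORE_FAST s → s=-24. Stack: []
LOAD_CONST → push 72. Stack: [72]
STORE_FAST x → x=72. Stack: []
LOAD_FAST s → push -24. Stack: [-24]
RETURN_VALUE → return -24.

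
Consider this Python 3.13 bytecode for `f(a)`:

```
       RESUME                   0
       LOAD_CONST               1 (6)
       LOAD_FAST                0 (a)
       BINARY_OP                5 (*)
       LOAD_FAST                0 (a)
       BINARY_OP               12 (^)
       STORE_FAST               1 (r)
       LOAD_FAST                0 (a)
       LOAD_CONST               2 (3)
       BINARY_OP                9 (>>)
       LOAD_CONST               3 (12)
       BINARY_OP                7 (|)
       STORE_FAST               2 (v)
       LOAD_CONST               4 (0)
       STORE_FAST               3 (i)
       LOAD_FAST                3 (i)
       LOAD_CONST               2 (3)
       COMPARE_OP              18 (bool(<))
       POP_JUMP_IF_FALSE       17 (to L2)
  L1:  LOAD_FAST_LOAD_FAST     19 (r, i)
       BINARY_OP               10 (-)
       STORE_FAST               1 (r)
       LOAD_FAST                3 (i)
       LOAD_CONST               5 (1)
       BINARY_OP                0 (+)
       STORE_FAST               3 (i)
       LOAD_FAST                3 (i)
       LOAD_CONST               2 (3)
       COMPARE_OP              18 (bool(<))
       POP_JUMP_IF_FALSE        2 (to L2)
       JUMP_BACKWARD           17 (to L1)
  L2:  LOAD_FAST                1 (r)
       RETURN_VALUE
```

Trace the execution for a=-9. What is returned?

58

LOAD_CONST → push 6. Stack: [6]
LOAD_FAST a → push -9. Stack: [6, -9]
BINARY_OP * → 6 * -9 = -54. Stack: [-54]
LOAD_FAST a → push -9. Stack: [-54, -9]
BINARY_OP ^ → -54 ^ -9 = 61. Stack: [61]
STORE_FAST r → r=61. Stack: []
LOAD_FAST a → push -9. Stack: [-9]
LOAD_CONST → push 3. Stack: [-9, 3]
BINARY_OP >> → -9 >> 3 = -2. Stack: [-2]
LOAD_CONST → push 12. Stack: [-2, 12]
BINARY_OP | → -2 | 12 = -2. Stack: [-2]
STORE_FAST v → v=-2. Stack: []
LOAD_CONST → push 0. Stack: [0]
STORE_FAST i → i=0. Stack: []
LOAD_FAST i → push 0. Stack: [0]
LOAD_CONST → push 3. Stack: [0, 3]
COMPARE_OP bool(<) → 0 vs 3 = True. Stack: [True]
POP_JUMP_IF_FALSE → pop True; no jump. Stack: []
LOAD_FAST_LOAD_FAST r,i → push 61,0. Stack: [61, 0]
BINARY_OP - → 61 - 0 = 61. Stack: [61]
STORE_FAST r → r=61. Stack: []
LOAD_FAST i → push 0. Stack: [0]
LOAD_CONST → push 1. Stack: [0, 1]
BINARY_OP + → 0 + 1 = 1. Stack: [1]
STORE_FAST i → i=1. Stack: []
LOAD_FAST i → push 1. Stack: [1]
LOAD_CONST → push 3. Stack: [1, 3]
COMPARE_OP bool(<) → 1 vs 3 = True. Stack: [True]
POP_JUMP_IF_FALSE → pop True; no jump. Stack: []
LOAD_FAST_LOAD_FAST r,i → push 61,1. Stack: [61, 1]
BINARY_OP - → 61 - 1 = 60. Stack: [60]
STORE_FAST r → r=60. Stack: []
LOAD_FAST i → push 1. Stack: [1]
LOAD_CONST → push 1. Stack: [1, 1]
BINARY_OP + → 1 + 1 = 2. Stack: [2]
STORE_FAST i → i=2. Stack: []
LOAD_FAST i → push 2. Stack: [2]
LOAD_CONST → push 3. Stack: [2, 3]
COMPARE_OP bool(<) → 2 vs 3 = True. Stack: [True]
POP_JUMP_IF_FALSE → pop True; no jump. Stack: []
LOAD_FAST_LOAD_FAST r,i → push 60,2. Stack: [60, 2]
BINARY_OP - → 60 - 2 = 58. Stack: [58]
STORE_FAST r → r=58. Stack: []
LOAD_FAST i → push 2. Stack: [2]
LOAD_CONST → push 1. Stack: [2, 1]
BINARY_OP + → 2 + 1 = 3. Stack: [3]
STORE_FAST i → i=3. Stack: []
LOAD_FAST i → push 3. Stack: [3]
LOAD_CONST → push 3. Stack: [3, 3]
COMPARE_OP bool(<) → 3 vs 3 = False. Stack: [False]
POP_JUMP_IF_FALSE → pop False; jump. Stack: []
LOAD_FAST r → push 58. Stack: [58]
RETURN_VALUE → return 58.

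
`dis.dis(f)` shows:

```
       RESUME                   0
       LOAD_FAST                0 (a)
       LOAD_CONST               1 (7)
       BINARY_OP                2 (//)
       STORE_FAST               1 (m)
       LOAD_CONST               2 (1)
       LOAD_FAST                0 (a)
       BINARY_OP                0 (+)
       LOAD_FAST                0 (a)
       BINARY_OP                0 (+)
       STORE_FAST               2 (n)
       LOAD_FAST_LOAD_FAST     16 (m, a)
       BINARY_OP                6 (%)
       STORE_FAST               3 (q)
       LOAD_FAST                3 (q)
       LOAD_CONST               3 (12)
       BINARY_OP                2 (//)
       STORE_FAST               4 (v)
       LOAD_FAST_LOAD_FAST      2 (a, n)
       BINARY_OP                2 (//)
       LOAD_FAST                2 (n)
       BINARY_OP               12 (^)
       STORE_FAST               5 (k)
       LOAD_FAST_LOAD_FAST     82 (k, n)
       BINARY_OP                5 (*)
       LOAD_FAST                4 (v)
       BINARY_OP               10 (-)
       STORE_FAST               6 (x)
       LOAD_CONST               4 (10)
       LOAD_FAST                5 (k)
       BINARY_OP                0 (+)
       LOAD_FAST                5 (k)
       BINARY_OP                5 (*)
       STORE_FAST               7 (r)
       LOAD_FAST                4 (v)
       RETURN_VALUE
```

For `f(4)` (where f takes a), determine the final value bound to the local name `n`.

9

LOAD_FAST a → push 4. Stack: [4]
LOAD_CONST → push 7. Stack: [4, 7]
BINARY_OP // → 4 // 7 = 0. Stack: [0]
STORE_FAST m → m=0. Stack: []
LOAD_CONST → push 1. Stack: [1]
LOAD_FAST a → push 4. Stack: [1, 4]
BINARY_OP + → 1 + 4 = 5. Stack: [5]
LOAD_FAST a → push 4. Stack: [5, 4]
BINARY_OP + → 5 + 4 = 9. Stack: [9]
STORE_FAST n → n=9. Stack: []
LOAD_FAST_LOAD_FAST m,a → push 0,4. Stack: [0, 4]
BINARY_OP % → 0 % 4 = 0. Stack: [0]
STORE_FAST q → q=0. Stack: []
LOAD_FAST q → push 0. Stack: [0]
LOAD_CONST → push 12. Stack: [0, 12]
BINARY_OP // → 0 // 12 = 0. Stack: [0]
STORE_FAST v → v=0. Stack: []
LOAD_FAST_LOAD_FAST a,n → push 4,9. Stack: [4, 9]
BINARY_OP // → 4 // 9 = 0. Stack: [0]
LOAD_FAST n → push 9. Stack: [0, 9]
BINARY_OP ^ → 0 ^ 9 = 9. Stack: [9]
STORE_FAST k → k=9. Stack: []
LOAD_FAST_LOAD_FAST k,n → push 9,9. Stack: [9, 9]
BINARY_OP * → 9 * 9 = 81. Stack: [81]
LOAD_FAST v → push 0. Stack: [81, 0]
BINARY_OP - → 81 - 0 = 81. Stack: [81]
STORE_FAST x → x=81. Stack: []
LOAD_CONST → push 10. Stack: [10]
LOAD_FAST k → push 9. Stack: [10, 9]
BINARY_OP + → 10 + 9 = 19. Stack: [19]
LOAD_FAST k → push 9. Stack: [19, 9]
BINARY_OP * → 19 * 9 = 171. Stack: [171]
STORE_FAST r → r=171. Stack: []
LOAD_FAST v → push 0. Stack: [0]
RETURN_VALUE → return 0.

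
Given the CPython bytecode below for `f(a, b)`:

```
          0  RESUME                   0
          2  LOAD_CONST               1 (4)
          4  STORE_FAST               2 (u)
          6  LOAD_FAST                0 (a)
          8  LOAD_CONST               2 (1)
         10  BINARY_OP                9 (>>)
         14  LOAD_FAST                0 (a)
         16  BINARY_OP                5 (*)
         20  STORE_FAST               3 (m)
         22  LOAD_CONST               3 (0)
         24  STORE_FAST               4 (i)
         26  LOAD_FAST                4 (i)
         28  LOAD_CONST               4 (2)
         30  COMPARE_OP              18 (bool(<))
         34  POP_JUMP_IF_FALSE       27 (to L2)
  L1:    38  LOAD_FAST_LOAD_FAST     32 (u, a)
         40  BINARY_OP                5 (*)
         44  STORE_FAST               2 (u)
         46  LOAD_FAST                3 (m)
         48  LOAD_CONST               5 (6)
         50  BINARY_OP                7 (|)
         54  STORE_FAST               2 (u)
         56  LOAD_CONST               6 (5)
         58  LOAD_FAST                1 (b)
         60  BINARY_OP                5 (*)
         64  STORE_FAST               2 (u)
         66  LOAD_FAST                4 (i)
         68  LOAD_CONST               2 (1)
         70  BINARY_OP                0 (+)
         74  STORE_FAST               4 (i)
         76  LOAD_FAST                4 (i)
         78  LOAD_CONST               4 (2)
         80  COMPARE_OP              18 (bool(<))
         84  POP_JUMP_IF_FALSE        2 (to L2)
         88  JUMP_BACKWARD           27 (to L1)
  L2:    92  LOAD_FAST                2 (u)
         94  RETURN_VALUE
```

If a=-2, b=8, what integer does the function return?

40

LOAD_CONST → push 4. Stack: [4]
STORE_FAST u → u=4. Stack: []
LOAD_FAST a → push -2. Stack: [-2]
LOAD_CONST → push 1. Stack: [-2, 1]
BINARY_OP >> → -2 >> 1 = -1. Stack: [-1]
LOAD_FAST a → push -2. Stack: [-1, -2]
BINARY_OP * → -1 * -2 = 2. Stack: [2]
STORE_FAST m → m=2. Stack: []
LOAD_CONST → push 0. Stack: [0]
STORE_FAST i → i=0. Stack: []
LOAD_FAST i → push 0. Stack: [0]
LOAD_CONST → push 2. Stack: [0, 2]
COMPARE_OP bool(<) → 0 vs 2 = True. Stack: [True]
POP_JUMP_IF_FALSE → pop True; no jump. Stack: []
LOAD_FAST_LOAD_FAST u,a → push 4,-2. Stack: [4, -2]
BINARY_OP * → 4 * -2 = -8. Stack: [-8]
STORE_FAST u → u=-8. Stack: []
LOAD_FAST m → push 2. Stack: [2]
LOAD_CONST → push 6. Stack: [2, 6]
BINARY_OP | → 2 | 6 = 6. Stack: [6]
STORE_FAST u → u=6. Stack: []
LOAD_CONST → push 5. Stack: [5]
LOAD_FAST b → push 8. Stack: [5, 8]
BINARY_OP * → 5 * 8 = 40. Stack: [40]
STORE_FAST u → u=40. Stack: []
LOAD_FAST i → push 0. Stack: [0]
LOAD_CONST → push 1. Stack: [0, 1]
BINARY_OP + → 0 + 1 = 1. Stack: [1]
STORE_FAST i → i=1. Stack: []
LOAD_FAST i → push 1. Stack: [1]
LOAD_CONST → push 2. Stack: [1, 2]
COMPARE_OP bool(<) → 1 vs 2 = True. Stack: [True]
POP_JUMP_IF_FALSE → pop True; no jump. Stack: []
LOAD_FAST_LOAD_FAST u,a → push 40,-2. Stack: [40, -2]
BINARY_OP * → 40 * -2 = -80. Stack: [-80]
STORE_FAST u → u=-80. Stack: []
LOAD_FAST m → push 2. Stack: [2]
LOAD_CONST → push 6. Stack: [2, 6]
BINARY_OP | → 2 | 6 = 6. Stack: [6]
STORE_FAST u → u=6. Stack: []
LOAD_CONST → push 5. Stack: [5]
LOAD_FAST b → push 8. Stack: [5, 8]
BINARY_OP * → 5 * 8 = 40. Stack: [40]
STORE_FAST u → u=40. Stack: []
LOAD_FAST i → push 1. Stack: [1]
LOAD_CONST → push 1. Stack: [1, 1]
BINARY_OP + → 1 + 1 = 2. Stack: [2]
STORE_FAST i → i=2. Stack: []
LOAD_FAST i → push 2. Stack: [2]
LOAD_CONST → push 2. Stack: [2, 2]
COMPARE_OP bool(<) → 2 vs 2 = False. Stack: [False]
POP_JUMP_IF_FALSE → pop False; jump. Stack: []
LOAD_FAST u → push 40. Stack: [40]
RETURN_VALUE → return 40.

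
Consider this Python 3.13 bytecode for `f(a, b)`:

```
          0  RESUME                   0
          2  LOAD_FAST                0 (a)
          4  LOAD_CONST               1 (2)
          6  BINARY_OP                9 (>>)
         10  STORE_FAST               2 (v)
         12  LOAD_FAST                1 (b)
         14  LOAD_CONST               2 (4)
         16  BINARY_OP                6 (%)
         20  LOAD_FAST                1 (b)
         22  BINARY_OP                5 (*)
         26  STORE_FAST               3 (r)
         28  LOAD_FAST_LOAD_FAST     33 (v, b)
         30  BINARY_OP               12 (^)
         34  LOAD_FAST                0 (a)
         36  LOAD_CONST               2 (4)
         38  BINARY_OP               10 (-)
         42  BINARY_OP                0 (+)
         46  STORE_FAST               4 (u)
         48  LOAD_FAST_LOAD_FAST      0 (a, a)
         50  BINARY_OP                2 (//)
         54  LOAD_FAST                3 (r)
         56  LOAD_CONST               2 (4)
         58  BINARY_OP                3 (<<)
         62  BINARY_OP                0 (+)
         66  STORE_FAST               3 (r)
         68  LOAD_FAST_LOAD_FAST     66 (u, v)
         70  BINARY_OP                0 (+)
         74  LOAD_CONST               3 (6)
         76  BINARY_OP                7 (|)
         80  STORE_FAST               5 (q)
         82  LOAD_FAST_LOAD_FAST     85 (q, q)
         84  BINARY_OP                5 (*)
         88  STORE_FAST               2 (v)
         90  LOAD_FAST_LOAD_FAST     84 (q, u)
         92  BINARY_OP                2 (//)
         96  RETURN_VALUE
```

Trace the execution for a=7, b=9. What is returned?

LOAD_FAST a → push 7. Stack: [7]
LOAD_CONST → push 2. Stack: [7, 2]
BINARY_OP >> → 7 >> 2 = 1. Stack: [1]
STORE_FAST v → v=1. Stack: []
LOAD_FAST b → push 9. Stack: [9]
LOAD_CONST → push 4. Stack: [9, 4]
BINARY_OP % → 9 % 4 = 1. Stack: [1]
LOAD_FAST b → push 9. Stack: [1, 9]
BINARY_OP * → 1 * 9 = 9. Stack: [9]
STORE_FAST r → r=9. Stack: []
LOAD_FAST_LOAD_FAST v,b → push 1,9. Stack: [1, 9]
BINARY_OP ^ → 1 ^ 9 = 8. Stack: [8]
LOAD_FAST a → push 7. Stack: [8, 7]
LOAD_CONST → push 4. Stack: [8, 7, 4]
BINARY_OP - → 7 - 4 = 3. Stack: [8, 3]
BINARY_OP + → 8 + 3 = 11. Stack: [11]
STORE_FAST u → u=11. Stack: []
LOAD_FAST_LOAD_FAST a,a → push 7,7. Stack: [7, 7]
BINARY_OP // → 7 // 7 = 1. Stack: [1]
LOAD_FAST r → push 9. Stack: [1, 9]
LOAD_CONST → push 4. Stack: [1, 9, 4]
BINARY_OP << → 9 << 4 = 144. Stack: [1, 144]
BINARY_OP + → 1 + 144 = 145. Stack: [145]
STORE_FAST r → r=145. Stack: []
LOAD_FAST_LOAD_FAST u,v → push 11,1. Stack: [11, 1]
BINARY_OP + → 11 + 1 = 12. Stack: [12]
LOAD_CONST → push 6. Stack: [12, 6]
BINARY_OP | → 12 | 6 = 14. Stack: [14]
STORE_FAST q → q=14. Stack: []
LOAD_FAST_LOAD_FAST q,q → push 14,14. Stack: [14, 14]
BINARY_OP * → 14 * 14 = 196. Stack: [196]
STORE_FAST v → v=196. Stack: []
LOAD_FAST_LOAD_FAST q,u → push 14,11. Stack: [14, 11]
BINARY_OP // → 14 // 11 = 1. Stack: [1]
RETURN_VALUE → return 1.

1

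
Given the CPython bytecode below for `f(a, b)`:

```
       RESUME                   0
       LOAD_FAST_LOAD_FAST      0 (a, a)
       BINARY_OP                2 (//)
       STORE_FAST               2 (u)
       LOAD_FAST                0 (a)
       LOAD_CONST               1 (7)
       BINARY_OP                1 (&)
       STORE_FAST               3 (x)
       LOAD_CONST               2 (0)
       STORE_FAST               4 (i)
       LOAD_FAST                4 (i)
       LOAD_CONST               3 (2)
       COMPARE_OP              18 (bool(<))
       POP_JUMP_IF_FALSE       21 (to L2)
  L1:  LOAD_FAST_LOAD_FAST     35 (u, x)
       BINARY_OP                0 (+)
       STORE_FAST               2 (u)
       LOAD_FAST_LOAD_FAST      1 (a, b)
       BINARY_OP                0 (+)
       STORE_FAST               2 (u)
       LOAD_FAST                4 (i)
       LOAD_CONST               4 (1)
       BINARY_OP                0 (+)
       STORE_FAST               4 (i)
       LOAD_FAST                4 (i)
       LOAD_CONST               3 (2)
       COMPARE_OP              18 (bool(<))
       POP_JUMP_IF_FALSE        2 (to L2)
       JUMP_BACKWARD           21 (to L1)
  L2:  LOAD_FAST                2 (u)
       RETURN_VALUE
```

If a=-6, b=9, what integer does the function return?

3

LOAD_FAST_LOAD_FAST a,a → push -6,-6. Stack: [-6, -6]
BINARY_OP // → -6 // -6 = 1. Stack: [1]
STORE_FAST u → u=1. Stack: []
LOAD_FAST a → push -6. Stack: [-6]
LOAD_CONST → push 7. Stack: [-6, 7]
BINARY_OP & → -6 & 7 = 2. Stack: [2]
STORE_FAST x → x=2. Stack: []
LOAD_CONST → push 0. Stack: [0]
STORE_FAST i → i=0. Stack: []
LOAD_FAST i → push 0. Stack: [0]
LOAD_CONST → push 2. Stack: [0, 2]
COMPARE_OP bool(<) → 0 vs 2 = True. Stack: [True]
POP_JUMP_IF_FALSE → pop True; no jump. Stack: []
LOAD_FAST_LOAD_FAST u,x → push 1,2. Stack: [1, 2]
BINARY_OP + → 1 + 2 = 3. Stack: [3]
STORE_FAST u → u=3. Stack: []
LOAD_FAST_LOAD_FAST a,b → push -6,9. Stack: [-6, 9]
BINARY_OP + → -6 + 9 = 3. Stack: [3]
STORE_FAST u → u=3. Stack: []
LOAD_FAST i → push 0. Stack: [0]
LOAD_CONST → push 1. Stack: [0, 1]
BINARY_OP + → 0 + 1 = 1. Stack: [1]
STORE_FAST i → i=1. Stack: []
LOAD_FAST i → push 1. Stack: [1]
LOAD_CONST → push 2. Stack: [1, 2]
COMPARE_OP bool(<) → 1 vs 2 = True. Stack: [True]
POP_JUMP_IF_FALSE → pop True; no jump. Stack: []
LOAD_FAST_LOAD_FAST u,x → push 3,2. Stack: [3, 2]
BINARY_OP + → 3 + 2 = 5. Stack: [5]
STORE_FAST u → u=5. Stack: []
LOAD_FAST_LOAD_FAST a,b → push -6,9. Stack: [-6, 9]
BINARY_OP + → -6 + 9 = 3. Stack: [3]
STORE_FAST u → u=3. Stack: []
LOAD_FAST i → push 1. Stack: [1]
LOAD_CONST → push 1. Stack: [1, 1]
BINARY_OP + → 1 + 1 = 2. Stack: [2]
STORE_FAST i → i=2. Stack: []
LOAD_FAST i → push 2. Stack: [2]
LOAD_CONST → push 2. Stack: [2, 2]
COMPARE_OP bool(<) → 2 vs 2 = False. Stack: [False]
POP_JUMP_IF_FALSE → pop False; jump. Stack: []
LOAD_FAST u → push 3. Stack: [3]
RETURN_VALUE → return 3.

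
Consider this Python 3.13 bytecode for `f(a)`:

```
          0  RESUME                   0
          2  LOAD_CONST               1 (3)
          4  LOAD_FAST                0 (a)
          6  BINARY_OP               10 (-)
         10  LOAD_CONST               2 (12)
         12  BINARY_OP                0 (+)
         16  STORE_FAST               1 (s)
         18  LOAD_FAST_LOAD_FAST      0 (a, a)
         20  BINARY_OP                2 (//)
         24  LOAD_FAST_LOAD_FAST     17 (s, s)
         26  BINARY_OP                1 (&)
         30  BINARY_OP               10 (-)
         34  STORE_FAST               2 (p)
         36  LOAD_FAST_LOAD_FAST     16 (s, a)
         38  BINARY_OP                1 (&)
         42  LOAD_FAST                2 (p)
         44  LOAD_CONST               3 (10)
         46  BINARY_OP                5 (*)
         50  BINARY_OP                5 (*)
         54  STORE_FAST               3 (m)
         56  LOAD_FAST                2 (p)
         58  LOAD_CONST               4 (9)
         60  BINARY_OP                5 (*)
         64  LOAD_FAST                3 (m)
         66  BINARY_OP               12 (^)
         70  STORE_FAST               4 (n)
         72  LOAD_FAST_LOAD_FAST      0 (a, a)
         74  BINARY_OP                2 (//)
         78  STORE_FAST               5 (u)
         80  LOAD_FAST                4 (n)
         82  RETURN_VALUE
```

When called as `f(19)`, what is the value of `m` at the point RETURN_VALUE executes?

800

LOAD_CONST → push 3. Stack: [3]
LOAD_FAST a → push 19. Stack: [3, 19]
BINARY_OP - → 3 - 19 = -16. Stack: [-16]
LOAD_CONST → push 12. Stack: [-16, 12]
BINARY_OP + → -16 + 12 = -4. Stack: [-4]
STORE_FAST s → s=-4. Stack: []
LOAD_FAST_LOAD_FAST a,a → push 19,19. Stack: [19, 19]
BINARY_OP // → 19 // 19 = 1. Stack: [1]
LOAD_FAST_LOAD_FAST s,s → push -4,-4. Stack: [1, -4, -4]
BINARY_OP & → -4 & -4 = -4. Stack: [1, -4]
BINARY_OP - → 1 - -4 = 5. Stack: [5]
STORE_FAST p → p=5. Stack: []
LOAD_FAST_LOAD_FAST s,a → push -4,19. Stack: [-4, 19]
BINARY_OP & → -4 & 19 = 16. Stack: [16]
LOAD_FAST p → push 5. Stack: [16, 5]
LOAD_CONST → push 10. Stack: [16, 5, 10]
BINARY_OP * → 5 * 10 = 50. Stack: [16, 50]
BINARY_OP * → 16 * 50 = 800. Stack: [800]
STORE_FAST m → m=800. Stack: []
LOAD_FAST p → push 5. Stack: [5]
LOAD_CONST → push 9. Stack: [5, 9]
BINARY_OP * → 5 * 9 = 45. Stack: [45]
LOAD_FAST m → push 800. Stack: [45, 800]
BINARY_OP ^ → 45 ^ 800 = 781. Stack: [781]
STORE_FAST n → n=781. Stack: []
LOAD_FAST_LOAD_FAST a,a → push 19,19. Stack: [19, 19]
BINARY_OP // → 19 // 19 = 1. Stack: [1]
STORE_FAST u → u=1. Stack: []
LOAD_FAST n → push 781. Stack: [781]
RETURN_VALUE → return 781.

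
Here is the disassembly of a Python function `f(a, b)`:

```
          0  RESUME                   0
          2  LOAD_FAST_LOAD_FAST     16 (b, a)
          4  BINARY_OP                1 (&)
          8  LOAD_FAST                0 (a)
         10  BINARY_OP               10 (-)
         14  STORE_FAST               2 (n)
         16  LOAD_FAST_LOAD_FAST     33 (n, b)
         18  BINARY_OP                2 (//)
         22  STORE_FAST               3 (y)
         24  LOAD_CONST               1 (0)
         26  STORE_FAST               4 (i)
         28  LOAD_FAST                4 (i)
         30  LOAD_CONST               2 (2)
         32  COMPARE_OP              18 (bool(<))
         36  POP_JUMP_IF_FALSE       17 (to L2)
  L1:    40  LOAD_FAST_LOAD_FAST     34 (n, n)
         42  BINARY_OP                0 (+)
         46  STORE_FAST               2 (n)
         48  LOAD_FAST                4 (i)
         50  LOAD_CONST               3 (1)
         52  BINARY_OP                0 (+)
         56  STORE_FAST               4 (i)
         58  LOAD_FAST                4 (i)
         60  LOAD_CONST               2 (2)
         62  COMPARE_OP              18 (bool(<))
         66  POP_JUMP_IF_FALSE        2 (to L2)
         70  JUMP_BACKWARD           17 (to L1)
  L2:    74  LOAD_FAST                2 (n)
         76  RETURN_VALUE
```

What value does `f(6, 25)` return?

LOAD_FAST_LOAD_FAST b,a → push 25,6. Stack: [25, 6]
BINARY_OP & → 25 & 6 = 0. Stack: [0]
LOAD_FAST a → push 6. Stack: [0, 6]
BINARY_OP - → 0 - 6 = -6. Stack: [-6]
STORE_FAST n → n=-6. Stack: []
LOAD_FAST_LOAD_FAST n,b → push -6,25. Stack: [-6, 25]
BINARY_OP // → -6 // 25 = -1. Stack: [-1]
STORE_FAST y → y=-1. Stack: []
LOAD_CONST → push 0. Stack: [0]
STORE_FAST i → i=0. Stack: []
LOAD_FAST i → push 0. Stack: [0]
LOAD_CONST → push 2. Stack: [0, 2]
COMPARE_OP bool(<) → 0 vs 2 = True. Stack: [True]
POP_JUMP_IF_FALSE → pop True; no jump. Stack: []
LOAD_FAST_LOAD_FAST n,n → push -6,-6. Stack: [-6, -6]
BINARY_OP + → -6 + -6 = -12. Stack: [-12]
STORE_FAST n → n=-12. Stack: []
LOAD_FAST i → push 0. Stack: [0]
LOAD_CONST → push 1. Stack: [0, 1]
BINARY_OP + → 0 + 1 = 1. Stack: [1]
STORE_FAST i → i=1. Stack: []
LOAD_FAST i → push 1. Stack: [1]
LOAD_CONST → push 2. Stack: [1, 2]
COMPARE_OP bool(<) → 1 vs 2 = True. Stack: [True]
POP_JUMP_IF_FALSE → pop True; no jump. Stack: []
LOAD_FAST_LOAD_FAST n,n → push -12,-12. Stack: [-12, -12]
BINARY_OP + → -12 + -12 = -24. Stack: [-24]
STORE_FAST n → n=-24. Stack: []
LOAD_FAST i → push 1. Stack: [1]
LOAD_CONST → push 1. Stack: [1, 1]
BINARY_OP + → 1 + 1 = 2. Stack: [2]
STORE_FAST i → i=2. Stack: []
LOAD_FAST i → push 2. Stack: [2]
LOAD_CONST → push 2. Stack: [2, 2]
COMPARE_OP bool(<) → 2 vs 2 = False. Stack: [False]
POP_JUMP_IF_FALSE → pop False; jump. Stack: []
LOAD_FAST n → push -24. Stack: [-24]
RETURN_VALUE → return -24.

-24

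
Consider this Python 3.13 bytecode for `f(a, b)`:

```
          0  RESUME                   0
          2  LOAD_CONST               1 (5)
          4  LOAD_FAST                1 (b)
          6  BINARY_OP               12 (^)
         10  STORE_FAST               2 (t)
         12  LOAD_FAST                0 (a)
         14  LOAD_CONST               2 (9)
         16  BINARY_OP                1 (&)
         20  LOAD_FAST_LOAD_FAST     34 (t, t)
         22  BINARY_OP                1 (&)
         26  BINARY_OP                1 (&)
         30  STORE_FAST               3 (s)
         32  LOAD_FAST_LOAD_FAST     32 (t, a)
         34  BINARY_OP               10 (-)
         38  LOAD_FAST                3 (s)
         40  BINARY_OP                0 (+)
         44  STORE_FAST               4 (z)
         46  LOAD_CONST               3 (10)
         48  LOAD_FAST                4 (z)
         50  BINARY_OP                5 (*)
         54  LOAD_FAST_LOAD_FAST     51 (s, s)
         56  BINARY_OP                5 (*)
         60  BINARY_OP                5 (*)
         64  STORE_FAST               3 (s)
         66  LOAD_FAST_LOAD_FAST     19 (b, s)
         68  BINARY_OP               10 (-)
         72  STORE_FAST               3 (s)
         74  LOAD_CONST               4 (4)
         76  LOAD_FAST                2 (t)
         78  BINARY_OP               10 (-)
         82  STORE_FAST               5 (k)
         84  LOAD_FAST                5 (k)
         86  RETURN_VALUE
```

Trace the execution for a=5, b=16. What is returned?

-17

LOAD_CONST → push 5. Stack: [5]
LOAD_FAST b → push 16. Stack: [5, 16]
BINARY_OP ^ → 5 ^ 16 = 21. Stack: [21]
STORE_FAST t → t=21. Stack: []
LOAD_FAST a → push 5. Stack: [5]
LOAD_CONST → push 9. Stack: [5, 9]
BINARY_OP & → 5 & 9 = 1. Stack: [1]
LOAD_FAST_LOAD_FAST t,t → push 21,21. Stack: [1, 21, 21]
BINARY_OP & → 21 & 21 = 21. Stack: [1, 21]
BINARY_OP & → 1 & 21 = 1. Stack: [1]
STORE_FAST s → s=1. Stack: []
LOAD_FAST_LOAD_FAST t,a → push 21,5. Stack: [21, 5]
BINARY_OP - → 21 - 5 = 16. Stack: [16]
LOAD_FAST s → push 1. Stack: [16, 1]
BINARY_OP + → 16 + 1 = 17. Stack: [17]
STORE_FAST z → z=17. Stack: []
LOAD_CONST → push 10. Stack: [10]
LOAD_FAST z → push 17. Stack: [10, 17]
BINARY_OP * → 10 * 17 = 170. Stack: [170]
LOAD_FAST_LOAD_FAST s,s → push 1,1. Stack: [170, 1, 1]
BINARY_OP * → 1 * 1 = 1. Stack: [170, 1]
BINARY_OP * → 170 * 1 = 170. Stack: [170]
STORE_FAST s → s=170. Stack: []
LOAD_FAST_LOAD_FAST b,s → push 16,170. Stack: [16, 170]
BINARY_OP - → 16 - 170 = -154. Stack: [-154]
STORE_FAST s → s=-154. Stack: []
LOAD_CONST → push 4. Stack: [4]
LOAD_FAST t → push 21. Stack: [4, 21]
BINARY_OP - → 4 - 21 = -17. Stack: [-17]
STORE_FAST k → k=-17. Stack: []
LOAD_FAST k → push -17. Stack: [-17]
RETURN_VALUE → return -17.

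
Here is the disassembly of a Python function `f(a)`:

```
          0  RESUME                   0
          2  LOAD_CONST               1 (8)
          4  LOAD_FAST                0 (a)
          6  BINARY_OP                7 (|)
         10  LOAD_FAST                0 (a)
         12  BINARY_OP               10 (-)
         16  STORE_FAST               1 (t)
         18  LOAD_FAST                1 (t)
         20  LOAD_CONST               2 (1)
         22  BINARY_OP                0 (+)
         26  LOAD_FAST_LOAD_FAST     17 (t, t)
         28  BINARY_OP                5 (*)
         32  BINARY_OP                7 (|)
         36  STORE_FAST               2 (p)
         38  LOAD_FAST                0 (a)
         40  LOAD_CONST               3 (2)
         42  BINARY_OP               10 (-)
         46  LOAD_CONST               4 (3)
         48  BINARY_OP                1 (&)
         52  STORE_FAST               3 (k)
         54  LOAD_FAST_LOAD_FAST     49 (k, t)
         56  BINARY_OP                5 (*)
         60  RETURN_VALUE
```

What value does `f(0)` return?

LOAD_CONST → push 8. Stack: [8]
LOAD_FAST a → push 0. Stack: [8, 0]
BINARY_OP | → 8 | 0 = 8. Stack: [8]
LOAD_FAST a → push 0. Stack: [8, 0]
BINARY_OP - → 8 - 0 = 8. Stack: [8]
STORE_FAST t → t=8. Stack: []
LOAD_FAST t → push 8. Stack: [8]
LOAD_CONST → push 1. Stack: [8, 1]
BINARY_OP + → 8 + 1 = 9. Stack: [9]
LOAD_FAST_LOAD_FAST t,t → push 8,8. Stack: [9, 8, 8]
BINARY_OP * → 8 * 8 = 64. Stack: [9, 64]
BINARY_OP | → 9 | 64 = 73. Stack: [73]
STORE_FAST p → p=73. Stack: []
LOAD_FAST a → push 0. Stack: [0]
LOAD_CONST → push 2. Stack: [0, 2]
BINARY_OP - → 0 - 2 = -2. Stack: [-2]
LOAD_CONST → push 3. Stack: [-2, 3]
BINARY_OP & → -2 & 3 = 2. Stack: [2]
STORE_FAST k → k=2. Stack: []
LOAD_FAST_LOAD_FAST k,t → push 2,8. Stack: [2, 8]
BINARY_OP * → 2 * 8 = 16. Stack: [16]
RETURN_VALUE → return 16.

16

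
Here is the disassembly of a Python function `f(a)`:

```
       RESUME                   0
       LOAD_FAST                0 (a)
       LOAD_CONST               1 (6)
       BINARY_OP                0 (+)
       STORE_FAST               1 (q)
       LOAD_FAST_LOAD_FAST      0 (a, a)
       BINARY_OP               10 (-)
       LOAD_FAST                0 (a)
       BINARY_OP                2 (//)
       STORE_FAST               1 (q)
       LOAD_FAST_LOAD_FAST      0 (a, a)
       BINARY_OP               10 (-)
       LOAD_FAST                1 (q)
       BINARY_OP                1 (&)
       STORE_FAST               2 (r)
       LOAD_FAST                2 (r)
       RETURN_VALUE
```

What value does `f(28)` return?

LOAD_FAST a → push 28. Stack: [28]
LOAD_CONST → push 6. Stack: [28, 6]
BINARY_OP + → 28 + 6 = 34. Stack: [34]
STORE_FAST q → q=34. Stack: []
LOAD_FAST_LOAD_FAST a,a → push 28,28. Stack: [28, 28]
BINARY_OP - → 28 - 28 = 0. Stack: [0]
LOAD_FAST a → push 28. Stack: [0, 28]
BINARY_OP // → 0 // 28 = 0. Stack: [0]
STORE_FAST q → q=0. Stack: []
LOAD_FAST_LOAD_FAST a,a → push 28,28. Stack: [28, 28]
BINARY_OP - → 28 - 28 = 0. Stack: [0]
LOAD_FAST q → push 0. Stack: [0, 0]
BINARY_OP & → 0 & 0 = 0. Stack: [0]
STORE_FAST r → r=0. Stack: []
LOAD_FAST r → push 0. Stack: [0]
RETURN_VALUE → return 0.

0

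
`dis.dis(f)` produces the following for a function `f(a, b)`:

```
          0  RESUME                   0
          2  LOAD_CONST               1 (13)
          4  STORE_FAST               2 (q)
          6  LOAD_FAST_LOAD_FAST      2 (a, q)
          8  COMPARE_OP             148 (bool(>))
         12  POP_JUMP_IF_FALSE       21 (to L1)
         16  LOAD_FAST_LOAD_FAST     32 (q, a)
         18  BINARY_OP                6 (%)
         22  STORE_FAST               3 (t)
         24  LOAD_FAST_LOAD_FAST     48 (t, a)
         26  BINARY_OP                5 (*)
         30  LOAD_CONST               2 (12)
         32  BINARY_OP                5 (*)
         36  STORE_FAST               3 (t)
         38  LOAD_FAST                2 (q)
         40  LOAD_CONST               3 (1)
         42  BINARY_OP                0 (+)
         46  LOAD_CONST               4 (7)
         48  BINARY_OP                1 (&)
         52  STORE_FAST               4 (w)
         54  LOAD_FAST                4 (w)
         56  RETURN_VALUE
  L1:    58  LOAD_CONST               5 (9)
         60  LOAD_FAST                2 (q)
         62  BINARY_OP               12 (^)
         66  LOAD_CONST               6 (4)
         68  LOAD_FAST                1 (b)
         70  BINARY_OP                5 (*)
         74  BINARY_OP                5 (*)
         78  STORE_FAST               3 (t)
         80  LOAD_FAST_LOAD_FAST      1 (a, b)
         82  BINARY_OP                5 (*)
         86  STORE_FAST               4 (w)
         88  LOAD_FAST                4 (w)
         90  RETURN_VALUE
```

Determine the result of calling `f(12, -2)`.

-24

LOAD_CONST → push 13. Stack: [13]
STORE_FAST q → q=13. Stack: []
LOAD_FAST_LOAD_FAST a,q → push 12,13. Stack: [12, 13]
COMPARE_OP bool(>) → 12 vs 13 = False. Stack: [False]
POP_JUMP_IF_FALSE → pop False; jump. Stack: []
LOAD_CONST → push 9. Stack: [9]
LOAD_FAST q → push 13. Stack: [9, 13]
BINARY_OP ^ → 9 ^ 13 = 4. Stack: [4]
LOAD_CONST → push 4. Stack: [4, 4]
LOAD_FAST b → push -2. Stack: [4, 4, -2]
BINARY_OP * → 4 * -2 = -8. Stack: [4, -8]
BINARY_OP * → 4 * -8 = -32. Stack: [-32]
STORE_FAST t → t=-32. Stack: []
LOAD_FAST_LOAD_FAST a,b → push 12,-2. Stack: [12, -2]
BINARY_OP * → 12 * -2 = -24. Stack: [-24]
STORE_FAST w → w=-24. Stack: []
LOAD_FAST w → push -24. Stack: [-24]
RETURN_VALUE → return -24.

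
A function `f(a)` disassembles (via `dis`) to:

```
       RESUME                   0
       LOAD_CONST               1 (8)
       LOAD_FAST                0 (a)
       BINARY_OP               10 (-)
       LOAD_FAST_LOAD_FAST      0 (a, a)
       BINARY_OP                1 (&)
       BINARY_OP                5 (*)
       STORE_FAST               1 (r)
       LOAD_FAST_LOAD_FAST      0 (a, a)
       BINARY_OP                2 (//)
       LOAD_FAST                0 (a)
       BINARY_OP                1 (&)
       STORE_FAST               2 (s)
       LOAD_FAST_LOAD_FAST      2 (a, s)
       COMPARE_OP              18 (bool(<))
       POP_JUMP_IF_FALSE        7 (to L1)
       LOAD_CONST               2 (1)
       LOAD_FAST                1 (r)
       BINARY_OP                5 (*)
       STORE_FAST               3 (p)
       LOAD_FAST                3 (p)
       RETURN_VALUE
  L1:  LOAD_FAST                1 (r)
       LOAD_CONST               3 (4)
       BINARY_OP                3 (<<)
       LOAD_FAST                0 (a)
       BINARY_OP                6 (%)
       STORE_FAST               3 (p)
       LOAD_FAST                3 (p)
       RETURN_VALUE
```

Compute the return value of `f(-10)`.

LOAD_CONST → push 8. Stack: [8]
LOAD_FAST a → push -10. Stack: [8, -10]
BINARY_OP - → 8 - -10 = 18. Stack: [18]
LOAD_FAST_LOAD_FAST a,a → push -10,-10. Stack: [18, -10, -10]
BINARY_OP & → -10 & -10 = -10. Stack: [18, -10]
BINARY_OP * → 18 * -10 = -180. Stack: [-180]
STORE_FAST r → r=-180. Stack: []
LOAD_FAST_LOAD_FAST a,a → push -10,-10. Stack: [-10, -10]
BINARY_OP // → -10 // -10 = 1. Stack: [1]
LOAD_FAST a → push -10. Stack: [1, -10]
BINARY_OP & → 1 & -10 = 0. Stack: [0]
STORE_FAST s → s=0. Stack: []
LOAD_FAST_LOAD_FAST a,s → push -10,0. Stack: [-10, 0]
COMPARE_OP bool(<) → -10 vs 0 = True. Stack: [True]
POP_JUMP_IF_FALSE → pop True; no jump. Stack: []
LOAD_CONST → push 1. Stack: [1]
LOAD_FAST r → push -180. Stack: [1, -180]
BINARY_OP * → 1 * -180 = -180. Stack: [-180]
STORE_FAST p → p=-180. Stack: []
LOAD_FAST p → push -180. Stack: [-180]
RETURN_VALUE → return -180.

-180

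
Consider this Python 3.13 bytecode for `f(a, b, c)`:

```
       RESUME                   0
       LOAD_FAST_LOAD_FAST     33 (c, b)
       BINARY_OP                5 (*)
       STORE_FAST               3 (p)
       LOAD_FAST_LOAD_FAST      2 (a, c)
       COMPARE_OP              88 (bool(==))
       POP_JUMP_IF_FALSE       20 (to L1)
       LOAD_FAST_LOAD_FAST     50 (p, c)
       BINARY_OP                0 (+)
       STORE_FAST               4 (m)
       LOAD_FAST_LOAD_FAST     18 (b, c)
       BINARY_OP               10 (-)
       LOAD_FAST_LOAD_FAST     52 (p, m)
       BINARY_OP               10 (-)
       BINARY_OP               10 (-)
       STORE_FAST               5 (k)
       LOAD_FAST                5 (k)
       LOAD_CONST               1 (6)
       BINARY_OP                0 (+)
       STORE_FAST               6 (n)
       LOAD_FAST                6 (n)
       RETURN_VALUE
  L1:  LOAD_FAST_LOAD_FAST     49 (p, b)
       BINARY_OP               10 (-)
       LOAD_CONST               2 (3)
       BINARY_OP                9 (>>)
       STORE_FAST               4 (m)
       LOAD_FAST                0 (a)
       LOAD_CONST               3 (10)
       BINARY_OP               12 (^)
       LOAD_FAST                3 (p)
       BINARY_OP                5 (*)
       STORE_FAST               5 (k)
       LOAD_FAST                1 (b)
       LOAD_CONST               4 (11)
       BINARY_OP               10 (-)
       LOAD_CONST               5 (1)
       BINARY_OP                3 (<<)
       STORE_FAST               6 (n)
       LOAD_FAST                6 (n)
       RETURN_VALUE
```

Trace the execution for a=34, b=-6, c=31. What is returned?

-34

LOAD_FAST_LOAD_FAST c,b → push 31,-6. Stack: [31, -6]
BINARY_OP * → 31 * -6 = -186. Stack: [-186]
STORE_FAST p → p=-186. Stack: []
LOAD_FAST_LOAD_FAST a,c → push 34,31. Stack: [34, 31]
COMPARE_OP bool(==) → 34 vs 31 = False. Stack: [False]
POP_JUMP_IF_FALSE → pop False; jump. Stack: []
LOAD_FAST_LOAD_FAST p,b → push -186,-6. Stack: [-186, -6]
BINARY_OP - → -186 - -6 = -180. Stack: [-180]
LOAD_CONST → push 3. Stack: [-180, 3]
BINARY_OP >> → -180 >> 3 = -23. Stack: [-23]
STORE_FAST m → m=-23. Stack: []
LOAD_FAST a → push 34. Stack: [34]
LOAD_CONST → push 10. Stack: [34, 10]
BINARY_OP ^ → 34 ^ 10 = 40. Stack: [40]
LOAD_FAST p → push -186. Stack: [40, -186]
BINARY_OP * → 40 * -186 = -7440. Stack: [-7440]
STORE_FAST k → k=-7440. Stack: []
LOAD_FAST b → push -6. Stack: [-6]
LOAD_CONST → push 11. Stack: [-6, 11]
BINARY_OP - → -6 - 11 = -17. Stack: [-17]
LOAD_CONST → push 1. Stack: [-17, 1]
BINARY_OP << → -17 << 1 = -34. Stack: [-34]
STORE_FAST n → n=-34. Stack: []
LOAD_FAST n → push -34. Stack: [-34]
RETURN_VALUE → return -34.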